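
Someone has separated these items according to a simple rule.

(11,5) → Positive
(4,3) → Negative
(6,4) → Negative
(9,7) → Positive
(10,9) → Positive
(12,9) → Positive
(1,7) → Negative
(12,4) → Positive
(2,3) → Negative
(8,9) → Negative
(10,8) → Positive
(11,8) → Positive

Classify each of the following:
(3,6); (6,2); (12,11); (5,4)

Negative, Negative, Positive, Negative

The distinguishing property — first ≥ 9 — holds for all the 'Positive' cases and none of the 'Negative' cases.
Negative: (3,6), since first 3.
Negative: (6,2), since first 6.
Positive: (12,11), since first 12.
Negative: (5,4), since first 5.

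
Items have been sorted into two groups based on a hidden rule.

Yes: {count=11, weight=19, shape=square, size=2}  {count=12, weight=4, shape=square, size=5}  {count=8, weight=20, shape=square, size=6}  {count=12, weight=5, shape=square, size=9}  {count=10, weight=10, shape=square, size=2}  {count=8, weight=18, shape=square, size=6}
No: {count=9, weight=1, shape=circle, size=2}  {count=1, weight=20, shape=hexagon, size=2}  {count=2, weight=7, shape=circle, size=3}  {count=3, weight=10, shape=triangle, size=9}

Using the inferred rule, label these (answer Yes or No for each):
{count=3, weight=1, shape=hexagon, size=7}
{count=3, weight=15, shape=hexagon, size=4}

Comparing the two groups points to one rule — shape is square.
{count=3, weight=1, shape=hexagon, size=7}: shape is hexagon — lacks this property, so No.
{count=3, weight=15, shape=hexagon, size=4}: shape is hexagon — lacks this property, so No.

No, No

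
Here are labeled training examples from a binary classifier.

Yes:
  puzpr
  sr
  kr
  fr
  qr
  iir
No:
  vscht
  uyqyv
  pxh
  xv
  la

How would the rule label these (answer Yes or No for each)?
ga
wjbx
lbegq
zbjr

The common property of the 'Yes' items is: contains 'r'. No 'No' item has it.

No, No, No, Yes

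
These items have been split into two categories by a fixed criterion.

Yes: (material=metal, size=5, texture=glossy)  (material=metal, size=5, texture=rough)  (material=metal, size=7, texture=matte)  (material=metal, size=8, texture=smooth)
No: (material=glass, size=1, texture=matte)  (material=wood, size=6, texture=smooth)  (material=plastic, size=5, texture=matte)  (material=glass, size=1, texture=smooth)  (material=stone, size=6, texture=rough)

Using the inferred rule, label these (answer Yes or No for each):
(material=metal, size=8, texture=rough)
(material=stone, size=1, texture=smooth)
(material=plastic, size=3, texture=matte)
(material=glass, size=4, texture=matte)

Yes, No, No, No

Rule: material is metal. This holds for each 'Yes' example and fails for each 'No' one.
(material=metal, size=8, texture=rough) — material is metal, hence Yes.
(material=stone, size=1, texture=smooth) — material is stone, hence No.
(material=plastic, size=3, texture=matte) — material is plastic, hence No.
(material=glass, size=4, texture=matte) — material is glass, hence No.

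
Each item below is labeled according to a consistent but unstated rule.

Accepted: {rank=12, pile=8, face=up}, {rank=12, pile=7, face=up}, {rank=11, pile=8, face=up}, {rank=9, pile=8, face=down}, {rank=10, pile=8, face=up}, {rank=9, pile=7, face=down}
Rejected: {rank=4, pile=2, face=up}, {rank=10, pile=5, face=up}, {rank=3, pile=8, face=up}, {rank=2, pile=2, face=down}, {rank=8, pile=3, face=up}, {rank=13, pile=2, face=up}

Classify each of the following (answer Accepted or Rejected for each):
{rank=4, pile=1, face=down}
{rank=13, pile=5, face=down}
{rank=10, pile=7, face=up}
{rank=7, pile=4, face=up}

The pattern is that an item is 'Accepted' exactly when: rank ≥ 4 AND pile ≥ 7.
{rank=4, pile=1, face=down} → rank = 4, pile = 1 → Rejected.
{rank=13, pile=5, face=down} → rank = 13, pile = 5 → Rejected.
{rank=10, pile=7, face=up} → rank = 10, pile = 7 → Accepted.
{rank=7, pile=4, face=up} → rank = 7, pile = 4 → Rejected.

Rejected, Rejected, Accepted, Rejected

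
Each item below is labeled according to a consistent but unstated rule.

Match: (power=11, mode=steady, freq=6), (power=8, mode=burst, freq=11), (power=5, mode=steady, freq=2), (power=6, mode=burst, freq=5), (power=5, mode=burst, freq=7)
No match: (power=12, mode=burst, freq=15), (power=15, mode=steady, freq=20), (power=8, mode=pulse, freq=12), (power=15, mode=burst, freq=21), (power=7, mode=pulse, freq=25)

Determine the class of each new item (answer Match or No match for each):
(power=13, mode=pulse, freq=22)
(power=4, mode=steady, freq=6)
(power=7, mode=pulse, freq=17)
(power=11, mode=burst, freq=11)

No match, Match, No match, Match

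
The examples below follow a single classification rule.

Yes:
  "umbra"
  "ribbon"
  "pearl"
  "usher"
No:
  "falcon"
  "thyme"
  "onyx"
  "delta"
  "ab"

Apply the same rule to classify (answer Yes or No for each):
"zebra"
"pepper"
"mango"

Yes, Yes, No

One predicate separates the groups cleanly: contains 'r'.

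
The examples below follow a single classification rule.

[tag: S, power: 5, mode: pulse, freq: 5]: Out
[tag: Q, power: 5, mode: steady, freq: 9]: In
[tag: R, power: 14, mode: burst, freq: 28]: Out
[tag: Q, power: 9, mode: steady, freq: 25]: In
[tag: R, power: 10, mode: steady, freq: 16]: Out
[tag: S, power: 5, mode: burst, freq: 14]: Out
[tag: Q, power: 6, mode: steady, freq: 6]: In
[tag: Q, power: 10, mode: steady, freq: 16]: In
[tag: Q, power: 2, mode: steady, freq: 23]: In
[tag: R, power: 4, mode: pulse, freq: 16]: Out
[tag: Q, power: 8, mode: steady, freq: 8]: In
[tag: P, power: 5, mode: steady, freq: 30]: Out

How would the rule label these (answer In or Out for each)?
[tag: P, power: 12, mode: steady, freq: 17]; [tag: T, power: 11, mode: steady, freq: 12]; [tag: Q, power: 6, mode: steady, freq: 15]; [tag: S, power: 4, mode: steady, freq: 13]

Out, Out, In, Out

The rule appears to be: tag is Q.
[tag: P, power: 12, mode: steady, freq: 17]: Out (tag is P).
[tag: T, power: 11, mode: steady, freq: 12]: Out (tag is T).
[tag: Q, power: 6, mode: steady, freq: 15]: In (tag is Q).
[tag: S, power: 4, mode: steady, freq: 13]: Out (tag is S).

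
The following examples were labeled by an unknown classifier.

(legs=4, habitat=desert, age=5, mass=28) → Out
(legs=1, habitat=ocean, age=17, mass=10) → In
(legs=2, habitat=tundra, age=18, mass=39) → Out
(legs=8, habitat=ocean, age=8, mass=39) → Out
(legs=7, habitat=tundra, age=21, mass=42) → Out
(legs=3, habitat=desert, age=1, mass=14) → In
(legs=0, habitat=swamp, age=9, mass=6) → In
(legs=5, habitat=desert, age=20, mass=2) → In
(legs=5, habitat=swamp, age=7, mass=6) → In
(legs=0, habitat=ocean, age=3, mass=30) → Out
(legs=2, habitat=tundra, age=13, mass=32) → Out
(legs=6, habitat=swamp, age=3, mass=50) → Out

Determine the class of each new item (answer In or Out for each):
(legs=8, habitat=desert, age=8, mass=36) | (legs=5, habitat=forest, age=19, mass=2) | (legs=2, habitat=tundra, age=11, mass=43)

Out, In, Out

Rule: mass ≤ 14. This holds for each 'In' example and fails for each 'Out' one.
(legs=8, habitat=desert, age=8, mass=36) — mass = 36, hence Out.
(legs=5, habitat=forest, age=19, mass=2) — mass = 2, hence In.
(legs=2, habitat=tundra, age=11, mass=43) — mass = 43, hence Out.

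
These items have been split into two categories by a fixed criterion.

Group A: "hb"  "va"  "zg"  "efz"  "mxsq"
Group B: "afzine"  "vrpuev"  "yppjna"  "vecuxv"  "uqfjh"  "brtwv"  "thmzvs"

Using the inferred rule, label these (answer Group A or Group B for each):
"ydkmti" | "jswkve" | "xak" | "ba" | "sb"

Group B, Group B, Group A, Group A, Group A

The distinguishing property — length ≤ 4 — holds for all the 'Group A' cases and none of the 'Group B' cases.
"ydkmti": Group B (length 6).
"jswkve": Group B (length 6).
"xak": Group A (length 3).
"ba": Group A (length 2).
"sb": Group A (length 2).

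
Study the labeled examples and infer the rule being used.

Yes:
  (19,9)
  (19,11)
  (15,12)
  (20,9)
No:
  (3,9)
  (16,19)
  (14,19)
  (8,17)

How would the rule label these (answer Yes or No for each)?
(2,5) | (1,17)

A rule that fits every label: first > second — true of each 'Yes' example, false of each 'No' one.
(2,5): No (2 < 5).
(1,17): No (1 < 17).

No, No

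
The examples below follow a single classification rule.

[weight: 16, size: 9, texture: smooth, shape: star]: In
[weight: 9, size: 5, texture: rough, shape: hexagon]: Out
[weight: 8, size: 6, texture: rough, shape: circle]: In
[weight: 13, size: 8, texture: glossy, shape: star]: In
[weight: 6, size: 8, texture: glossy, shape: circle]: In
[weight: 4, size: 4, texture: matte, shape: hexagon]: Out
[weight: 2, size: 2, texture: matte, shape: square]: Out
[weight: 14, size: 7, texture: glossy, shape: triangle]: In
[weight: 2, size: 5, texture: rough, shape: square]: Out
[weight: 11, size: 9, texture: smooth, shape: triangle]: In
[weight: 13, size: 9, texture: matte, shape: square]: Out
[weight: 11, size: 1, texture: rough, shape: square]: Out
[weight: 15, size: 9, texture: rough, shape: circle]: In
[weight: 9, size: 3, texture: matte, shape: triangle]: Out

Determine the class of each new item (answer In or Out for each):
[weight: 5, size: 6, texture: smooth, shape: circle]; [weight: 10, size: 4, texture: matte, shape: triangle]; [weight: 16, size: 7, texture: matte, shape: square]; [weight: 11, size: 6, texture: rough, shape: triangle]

The rule appears to be: shape is not square AND size ≥ 6.

In, Out, Out, In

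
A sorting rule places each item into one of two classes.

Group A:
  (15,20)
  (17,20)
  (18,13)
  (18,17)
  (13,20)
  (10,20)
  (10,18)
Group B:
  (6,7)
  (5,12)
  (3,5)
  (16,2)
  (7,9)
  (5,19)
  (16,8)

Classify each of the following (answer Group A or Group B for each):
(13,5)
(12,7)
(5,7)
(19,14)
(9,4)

Group B, Group B, Group B, Group A, Group B

The distinguishing property — sum ≥ 28 — holds for all the 'Group A' cases and none of the 'Group B' cases.
(13,5): 13+5 = 18 — doesn't qualify, so Group B. (12,7): 12+7 = 19 — doesn't qualify, so Group B. (5,7): 5+7 = 12 — doesn't qualify, so Group B. (19,14): 19+14 = 33 — meets the rule, so Group A. (9,4): 9+4 = 13 — doesn't qualify, so Group B.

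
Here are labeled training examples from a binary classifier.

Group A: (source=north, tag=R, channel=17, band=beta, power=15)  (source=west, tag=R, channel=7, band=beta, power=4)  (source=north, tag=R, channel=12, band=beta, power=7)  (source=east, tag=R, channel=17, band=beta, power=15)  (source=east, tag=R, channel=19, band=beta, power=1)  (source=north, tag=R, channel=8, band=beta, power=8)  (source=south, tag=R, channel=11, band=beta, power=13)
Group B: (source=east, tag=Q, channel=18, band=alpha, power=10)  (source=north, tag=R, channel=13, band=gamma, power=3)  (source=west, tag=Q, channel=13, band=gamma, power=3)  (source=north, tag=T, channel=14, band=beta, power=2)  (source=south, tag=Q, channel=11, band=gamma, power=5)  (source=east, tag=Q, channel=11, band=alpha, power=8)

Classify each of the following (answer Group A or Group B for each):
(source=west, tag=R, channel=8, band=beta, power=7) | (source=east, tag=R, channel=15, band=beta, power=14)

Group A, Group A

A rule that fits every label: tag is R AND band is beta — true of each 'Group A' example, false of each 'Group B' one.
Group A: (source=west, tag=R, channel=8, band=beta, power=7), since tag is R, band is beta. Group A: (source=east, tag=R, channel=15, band=beta, power=14), since tag is R, band is beta.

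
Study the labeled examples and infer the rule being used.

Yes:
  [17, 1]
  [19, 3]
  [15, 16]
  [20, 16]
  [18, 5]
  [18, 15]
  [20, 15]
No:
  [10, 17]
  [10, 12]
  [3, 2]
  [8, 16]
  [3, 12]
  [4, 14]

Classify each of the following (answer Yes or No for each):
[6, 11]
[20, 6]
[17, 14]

No, Yes, Yes

All 'Yes' examples share one property — first ≥ 12 — and every 'No' example lacks it.
[6, 11]: first 6 — lacks this property, so No.
[20, 6]: first 20 — matches, so Yes.
[17, 14]: first 17 — matches, so Yes.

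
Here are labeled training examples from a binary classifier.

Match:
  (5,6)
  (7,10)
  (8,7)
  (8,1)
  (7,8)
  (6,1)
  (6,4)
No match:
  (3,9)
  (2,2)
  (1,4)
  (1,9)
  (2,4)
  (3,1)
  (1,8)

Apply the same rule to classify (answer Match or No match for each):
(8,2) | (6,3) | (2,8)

The pattern is that an item is 'Match' exactly when: first ≥ 4.

Match, Match, No match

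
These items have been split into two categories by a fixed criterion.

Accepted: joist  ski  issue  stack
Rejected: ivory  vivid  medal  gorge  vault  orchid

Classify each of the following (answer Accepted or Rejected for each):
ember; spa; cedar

Rejected, Accepted, Rejected

All 'Accepted' examples share one property — contains 's' — and every 'Rejected' example lacks it.
ember: no 's' — does not fit, so Rejected.
spa: has 's' — fits, so Accepted.
cedar: no 's' — does not fit, so Rejected.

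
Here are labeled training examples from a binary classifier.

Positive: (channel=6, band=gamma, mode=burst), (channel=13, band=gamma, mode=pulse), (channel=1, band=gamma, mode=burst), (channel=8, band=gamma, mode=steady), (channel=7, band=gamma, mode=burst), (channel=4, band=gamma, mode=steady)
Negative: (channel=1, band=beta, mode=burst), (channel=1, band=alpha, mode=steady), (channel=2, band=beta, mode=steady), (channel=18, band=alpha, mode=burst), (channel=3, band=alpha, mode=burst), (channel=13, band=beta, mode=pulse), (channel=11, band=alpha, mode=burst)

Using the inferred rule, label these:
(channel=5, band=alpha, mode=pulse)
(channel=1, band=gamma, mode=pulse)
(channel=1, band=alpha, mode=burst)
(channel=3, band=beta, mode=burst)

Negative, Positive, Negative, Negative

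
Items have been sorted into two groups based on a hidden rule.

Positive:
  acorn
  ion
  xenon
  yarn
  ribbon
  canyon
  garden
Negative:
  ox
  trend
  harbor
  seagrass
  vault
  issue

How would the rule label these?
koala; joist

Negative, Negative

'Positive' ⟺ ends with 'n'.
koala — ends with 'a', hence Negative.
joist — ends with 't', hence Negative.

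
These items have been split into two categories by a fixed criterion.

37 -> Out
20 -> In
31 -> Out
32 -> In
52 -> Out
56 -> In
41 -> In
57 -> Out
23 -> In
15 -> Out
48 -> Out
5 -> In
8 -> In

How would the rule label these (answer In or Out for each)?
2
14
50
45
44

In, In, In, Out, In

'In' ⟺ ≡ 2 (mod 3).
2: In (2 mod 3 = 2). 14: In (14 mod 3 = 2). 50: In (50 mod 3 = 2). 45: Out (45 mod 3 = 0). 44: In (44 mod 3 = 2).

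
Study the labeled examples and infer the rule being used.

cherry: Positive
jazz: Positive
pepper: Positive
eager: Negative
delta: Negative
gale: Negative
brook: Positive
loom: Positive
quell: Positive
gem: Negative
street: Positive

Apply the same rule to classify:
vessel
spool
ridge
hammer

Positive, Positive, Negative, Positive

One predicate separates the groups cleanly: has a double letter.
vessel — 'ss' doubled, hence Positive. spool — 'oo' doubled, hence Positive. ridge — no doubled letter, hence Negative. hammer — 'mm' doubled, hence Positive.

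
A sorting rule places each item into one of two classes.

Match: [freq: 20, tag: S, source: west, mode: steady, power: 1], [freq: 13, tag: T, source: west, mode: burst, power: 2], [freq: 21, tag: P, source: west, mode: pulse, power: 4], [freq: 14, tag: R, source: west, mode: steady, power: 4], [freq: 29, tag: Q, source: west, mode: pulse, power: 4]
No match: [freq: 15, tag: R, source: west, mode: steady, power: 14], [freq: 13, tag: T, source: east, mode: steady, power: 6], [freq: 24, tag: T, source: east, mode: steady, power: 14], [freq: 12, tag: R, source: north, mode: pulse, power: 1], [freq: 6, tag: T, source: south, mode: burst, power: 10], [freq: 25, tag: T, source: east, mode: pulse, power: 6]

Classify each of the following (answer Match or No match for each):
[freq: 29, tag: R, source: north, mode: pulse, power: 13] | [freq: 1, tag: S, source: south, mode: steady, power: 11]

No match, No match

The pattern is that an item is 'Match' exactly when: source is west AND power ≤ 4.
[freq: 29, tag: R, source: north, mode: pulse, power: 13]: source is north, power = 13, lacks this property → No match.
[freq: 1, tag: S, source: south, mode: steady, power: 11]: source is south, power = 11, lacks this property → No match.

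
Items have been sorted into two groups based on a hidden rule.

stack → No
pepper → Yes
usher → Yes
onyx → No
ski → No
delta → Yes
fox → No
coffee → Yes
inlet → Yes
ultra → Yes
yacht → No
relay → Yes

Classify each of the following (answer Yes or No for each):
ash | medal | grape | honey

A rule that fits every label: has ≥ 2 vowels — true of each 'Yes' example, false of each 'No' one.
ash → 1 vowel → No. medal → 2 vowels → Yes. grape → 2 vowels → Yes. honey → 2 vowels → Yes.

No, Yes, Yes, Yes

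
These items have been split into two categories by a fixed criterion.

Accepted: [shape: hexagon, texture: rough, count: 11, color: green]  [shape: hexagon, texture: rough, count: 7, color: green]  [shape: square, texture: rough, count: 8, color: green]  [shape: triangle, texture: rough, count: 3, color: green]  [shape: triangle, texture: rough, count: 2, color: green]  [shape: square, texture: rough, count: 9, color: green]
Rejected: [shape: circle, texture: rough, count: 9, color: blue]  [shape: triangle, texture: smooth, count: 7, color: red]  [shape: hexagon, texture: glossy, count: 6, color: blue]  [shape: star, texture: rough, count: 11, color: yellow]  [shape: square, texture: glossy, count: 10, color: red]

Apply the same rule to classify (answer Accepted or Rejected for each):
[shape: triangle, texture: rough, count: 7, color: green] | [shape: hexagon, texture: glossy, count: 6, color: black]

Accepted, Rejected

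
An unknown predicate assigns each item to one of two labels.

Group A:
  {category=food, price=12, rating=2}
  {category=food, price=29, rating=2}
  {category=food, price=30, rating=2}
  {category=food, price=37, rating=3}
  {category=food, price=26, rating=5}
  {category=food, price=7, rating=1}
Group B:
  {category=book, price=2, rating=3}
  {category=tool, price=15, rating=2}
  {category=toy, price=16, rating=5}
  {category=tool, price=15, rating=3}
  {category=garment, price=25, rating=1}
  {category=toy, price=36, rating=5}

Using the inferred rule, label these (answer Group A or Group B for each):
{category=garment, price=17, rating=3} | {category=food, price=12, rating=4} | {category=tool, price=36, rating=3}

Group B, Group A, Group B

'Group A' ⟺ category is food.
Group B: {category=garment, price=17, rating=3}, since category is garment. Group A: {category=food, price=12, rating=4}, since category is food. Group B: {category=tool, price=36, rating=3}, since category is tool.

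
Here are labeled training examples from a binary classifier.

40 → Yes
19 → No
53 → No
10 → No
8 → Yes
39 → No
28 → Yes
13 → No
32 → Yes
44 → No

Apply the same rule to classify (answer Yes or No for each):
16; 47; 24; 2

Rule: multiple of 4 AND at most 40. This holds for each 'Yes' example and fails for each 'No' one.
16: 16 = 4·4, 16 ≤ 40 — satisfies this, so Yes. 47: 47 = 4·11 + 3, 47 > 40 — lacks this property, so No. 24: 24 = 4·6, 24 ≤ 40 — satisfies this, so Yes. 2: 2 = 4·0 + 2, 2 ≤ 40 — lacks this property, so No.

Yes, No, Yes, No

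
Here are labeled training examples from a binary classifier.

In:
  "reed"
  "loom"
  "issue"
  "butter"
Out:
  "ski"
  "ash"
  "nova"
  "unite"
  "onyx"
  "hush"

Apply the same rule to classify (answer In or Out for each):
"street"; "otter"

In, In

Checking candidate rules against both groups, what survives is: has a double letter.
In: "street", since 'ee' doubled.
In: "otter", since 'tt' doubled.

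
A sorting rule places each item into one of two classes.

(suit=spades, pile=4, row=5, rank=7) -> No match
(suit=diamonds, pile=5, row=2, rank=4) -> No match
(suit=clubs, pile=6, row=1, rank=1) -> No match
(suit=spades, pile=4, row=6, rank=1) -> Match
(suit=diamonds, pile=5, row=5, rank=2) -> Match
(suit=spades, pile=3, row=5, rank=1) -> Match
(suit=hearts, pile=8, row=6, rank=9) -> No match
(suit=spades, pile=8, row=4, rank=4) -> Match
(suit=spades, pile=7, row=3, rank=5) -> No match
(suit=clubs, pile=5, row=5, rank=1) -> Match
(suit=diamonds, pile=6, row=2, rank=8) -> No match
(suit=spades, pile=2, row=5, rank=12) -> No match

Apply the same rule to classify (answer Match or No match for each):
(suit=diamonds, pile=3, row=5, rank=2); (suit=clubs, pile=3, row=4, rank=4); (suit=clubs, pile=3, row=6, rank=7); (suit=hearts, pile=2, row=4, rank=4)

Match, Match, No match, Match

Every 'Match' example satisfies: rank ≤ 4 AND row ≥ 3. None of the 'No match' examples do.
Match: (suit=diamonds, pile=3, row=5, rank=2), since rank = 2, row = 5. Match: (suit=clubs, pile=3, row=4, rank=4), since rank = 4, row = 4. No match: (suit=clubs, pile=3, row=6, rank=7), since rank = 7, row = 6. Match: (suit=hearts, pile=2, row=4, rank=4), since rank = 4, row = 4.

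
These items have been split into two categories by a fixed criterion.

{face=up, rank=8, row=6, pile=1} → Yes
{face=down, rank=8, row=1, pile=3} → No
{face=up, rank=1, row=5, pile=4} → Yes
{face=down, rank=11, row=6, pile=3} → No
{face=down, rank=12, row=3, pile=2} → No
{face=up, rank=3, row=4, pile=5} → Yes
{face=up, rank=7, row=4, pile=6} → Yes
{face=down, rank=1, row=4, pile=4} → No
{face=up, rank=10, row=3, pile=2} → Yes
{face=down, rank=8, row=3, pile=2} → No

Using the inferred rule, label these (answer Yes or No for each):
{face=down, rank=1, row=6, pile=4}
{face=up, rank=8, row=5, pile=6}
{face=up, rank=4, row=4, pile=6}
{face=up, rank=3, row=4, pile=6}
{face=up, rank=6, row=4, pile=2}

No, Yes, Yes, Yes, Yes

Comparing the two groups points to one rule — face is up.
{face=down, rank=1, row=6, pile=4} — face is down, hence No. {face=up, rank=8, row=5, pile=6} — face is up, hence Yes. {face=up, rank=4, row=4, pile=6} — face is up, hence Yes. {face=up, rank=3, row=4, pile=6} — face is up, hence Yes. {face=up, rank=6, row=4, pile=2} — face is up, hence Yes.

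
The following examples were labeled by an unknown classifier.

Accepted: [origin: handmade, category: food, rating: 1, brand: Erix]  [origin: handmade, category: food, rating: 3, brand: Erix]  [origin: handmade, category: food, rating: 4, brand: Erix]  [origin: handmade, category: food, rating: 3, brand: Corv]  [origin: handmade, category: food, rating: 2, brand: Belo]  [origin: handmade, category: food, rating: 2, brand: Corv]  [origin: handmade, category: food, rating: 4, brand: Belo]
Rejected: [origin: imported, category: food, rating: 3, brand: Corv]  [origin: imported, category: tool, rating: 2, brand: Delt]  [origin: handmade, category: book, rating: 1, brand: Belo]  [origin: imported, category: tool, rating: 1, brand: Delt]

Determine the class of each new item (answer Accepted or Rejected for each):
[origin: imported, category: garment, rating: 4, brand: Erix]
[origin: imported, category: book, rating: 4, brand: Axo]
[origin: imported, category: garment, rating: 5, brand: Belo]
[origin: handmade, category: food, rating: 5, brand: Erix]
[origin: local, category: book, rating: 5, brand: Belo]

Rejected, Rejected, Rejected, Accepted, Rejected

Every 'Accepted' example satisfies: category is food AND origin is handmade. None of the 'Rejected' examples do.
[origin: imported, category: garment, rating: 4, brand: Erix]: category is garment, origin is imported — lacks this property, so Rejected. [origin: imported, category: book, rating: 4, brand: Axo]: category is book, origin is imported — lacks this property, so Rejected. [origin: imported, category: garment, rating: 5, brand: Belo]: category is garment, origin is imported — lacks this property, so Rejected. [origin: handmade, category: food, rating: 5, brand: Erix]: category is food, origin is handmade — checks out, so Accepted. [origin: local, category: book, rating: 5, brand: Belo]: category is book, origin is local — lacks this property, so Rejected.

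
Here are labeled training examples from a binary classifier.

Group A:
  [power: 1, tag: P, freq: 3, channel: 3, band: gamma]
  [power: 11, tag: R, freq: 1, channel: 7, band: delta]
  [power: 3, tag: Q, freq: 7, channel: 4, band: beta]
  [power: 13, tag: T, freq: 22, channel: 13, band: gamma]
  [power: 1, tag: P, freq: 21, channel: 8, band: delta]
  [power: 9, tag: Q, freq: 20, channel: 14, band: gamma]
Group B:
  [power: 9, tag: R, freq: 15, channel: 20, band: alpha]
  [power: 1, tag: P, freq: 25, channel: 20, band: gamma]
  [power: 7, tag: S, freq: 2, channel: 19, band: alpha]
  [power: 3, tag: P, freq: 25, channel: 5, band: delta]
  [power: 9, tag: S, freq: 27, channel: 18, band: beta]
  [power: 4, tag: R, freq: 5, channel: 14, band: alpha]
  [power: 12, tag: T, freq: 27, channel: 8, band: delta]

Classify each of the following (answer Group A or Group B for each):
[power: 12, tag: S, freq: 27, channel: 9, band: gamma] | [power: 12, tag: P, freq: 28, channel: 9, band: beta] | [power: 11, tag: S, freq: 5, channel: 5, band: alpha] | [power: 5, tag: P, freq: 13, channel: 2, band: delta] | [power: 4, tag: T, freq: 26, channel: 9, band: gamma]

Group B, Group B, Group B, Group A, Group B

Every 'Group A' example satisfies: band is not alpha AND freq ≤ 22. None of the 'Group B' examples do.
[power: 12, tag: S, freq: 27, channel: 9, band: gamma]: band is gamma, freq = 27, does not satisfy this → Group B. [power: 12, tag: P, freq: 28, channel: 9, band: beta]: band is beta, freq = 28, does not satisfy this → Group B. [power: 11, tag: S, freq: 5, channel: 5, band: alpha]: band is alpha, freq = 5, does not satisfy this → Group B. [power: 5, tag: P, freq: 13, channel: 2, band: delta]: band is delta, freq = 13, matches → Group A. [power: 4, tag: T, freq: 26, channel: 9, band: gamma]: band is gamma, freq = 26, does not satisfy this → Group B.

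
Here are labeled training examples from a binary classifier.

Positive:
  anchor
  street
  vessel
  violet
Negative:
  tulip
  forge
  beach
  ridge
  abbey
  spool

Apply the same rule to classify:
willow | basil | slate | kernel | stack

Positive, Negative, Negative, Positive, Negative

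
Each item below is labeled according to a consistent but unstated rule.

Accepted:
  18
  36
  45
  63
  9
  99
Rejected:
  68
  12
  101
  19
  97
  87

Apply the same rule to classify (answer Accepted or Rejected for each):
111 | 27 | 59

The common property of the 'Accepted' items is: multiple of 9. No 'Rejected' item has it.
111: Rejected (111 = 9·12 + 3). 27: Accepted (27 = 9·3). 59: Rejected (59 = 9·6 + 5).

Rejected, Accepted, Rejected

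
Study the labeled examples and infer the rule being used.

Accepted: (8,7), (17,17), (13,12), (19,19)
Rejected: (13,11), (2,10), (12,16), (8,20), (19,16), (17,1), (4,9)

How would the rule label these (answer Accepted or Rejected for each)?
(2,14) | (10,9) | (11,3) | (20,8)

The pattern is that an item is 'Accepted' exactly when: |first − second| ≤ 1.
(2,14): |2−14| = 12 — doesn't qualify, so Rejected. (10,9): |10−9| = 1 — checks out, so Accepted. (11,3): |11−3| = 8 — doesn't qualify, so Rejected. (20,8): |20−8| = 12 — doesn't qualify, so Rejected.

Rejected, Accepted, Rejected, Rejected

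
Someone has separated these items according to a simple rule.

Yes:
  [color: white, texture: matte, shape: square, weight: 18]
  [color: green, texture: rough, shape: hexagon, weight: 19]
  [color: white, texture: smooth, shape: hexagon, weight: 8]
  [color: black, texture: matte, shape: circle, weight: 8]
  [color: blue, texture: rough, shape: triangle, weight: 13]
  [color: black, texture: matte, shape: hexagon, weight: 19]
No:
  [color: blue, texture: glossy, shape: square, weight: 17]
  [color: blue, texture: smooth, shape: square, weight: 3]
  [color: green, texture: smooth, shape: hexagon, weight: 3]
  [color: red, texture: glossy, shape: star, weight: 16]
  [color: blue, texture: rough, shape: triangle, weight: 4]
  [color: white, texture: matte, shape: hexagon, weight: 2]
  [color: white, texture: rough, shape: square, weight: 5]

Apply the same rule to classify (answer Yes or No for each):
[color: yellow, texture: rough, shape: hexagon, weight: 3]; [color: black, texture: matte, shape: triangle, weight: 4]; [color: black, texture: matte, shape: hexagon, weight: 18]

All 'Yes' examples share one property — texture is not glossy AND weight ≥ 8 — and every 'No' example lacks it.
[color: yellow, texture: rough, shape: hexagon, weight: 3]: texture is rough, weight = 3 — does not pass, so No.
[color: black, texture: matte, shape: triangle, weight: 4]: texture is matte, weight = 4 — does not pass, so No.
[color: black, texture: matte, shape: hexagon, weight: 18]: texture is matte, weight = 18 — matches, so Yes.

No, No, Yes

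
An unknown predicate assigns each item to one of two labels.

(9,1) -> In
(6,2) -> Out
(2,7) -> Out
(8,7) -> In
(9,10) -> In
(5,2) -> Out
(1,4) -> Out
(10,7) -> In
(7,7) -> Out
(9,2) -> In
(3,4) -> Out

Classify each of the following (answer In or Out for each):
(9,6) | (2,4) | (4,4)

In, Out, Out

A rule that fits every label: first ≥ 8 — true of each 'In' example, false of each 'Out' one.
(9,6) → first 9 → In.
(2,4) → first 2 → Out.
(4,4) → first 4 → Out.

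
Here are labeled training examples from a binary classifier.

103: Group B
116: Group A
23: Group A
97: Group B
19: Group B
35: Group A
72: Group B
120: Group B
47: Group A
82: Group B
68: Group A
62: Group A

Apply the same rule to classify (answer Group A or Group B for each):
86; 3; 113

Group A, Group B, Group A

One predicate separates the groups cleanly: ≡ 2 (mod 3).
86 → 86 mod 3 = 2 → Group A.
3 → 3 mod 3 = 0 → Group B.
113 → 113 mod 3 = 2 → Group A.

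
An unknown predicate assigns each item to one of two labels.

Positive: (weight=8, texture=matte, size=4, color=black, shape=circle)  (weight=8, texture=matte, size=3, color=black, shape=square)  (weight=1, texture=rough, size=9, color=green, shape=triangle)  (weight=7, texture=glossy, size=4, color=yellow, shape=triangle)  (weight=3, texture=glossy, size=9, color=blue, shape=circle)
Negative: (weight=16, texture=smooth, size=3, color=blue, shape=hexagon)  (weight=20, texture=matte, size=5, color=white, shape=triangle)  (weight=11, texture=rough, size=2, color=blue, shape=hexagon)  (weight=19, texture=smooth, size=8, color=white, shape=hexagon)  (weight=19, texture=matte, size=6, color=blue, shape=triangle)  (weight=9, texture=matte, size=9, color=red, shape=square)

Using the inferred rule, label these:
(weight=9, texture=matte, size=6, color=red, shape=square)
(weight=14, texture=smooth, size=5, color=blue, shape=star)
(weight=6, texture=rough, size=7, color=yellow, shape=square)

Negative, Negative, Positive

One predicate separates the groups cleanly: weight ≤ 8.
(weight=9, texture=matte, size=6, color=red, shape=square) → weight = 9 → Negative.
(weight=14, texture=smooth, size=5, color=blue, shape=star) → weight = 14 → Negative.
(weight=6, texture=rough, size=7, color=yellow, shape=square) → weight = 6 → Positive.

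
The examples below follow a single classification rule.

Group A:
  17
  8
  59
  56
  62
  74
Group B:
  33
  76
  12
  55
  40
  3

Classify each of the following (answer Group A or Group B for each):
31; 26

Group B, Group A

The distinguishing property — ≡ 2 (mod 3) — holds for all the 'Group A' cases and none of the 'Group B' cases.
Group B: 31, since 31 mod 3 = 1. Group A: 26, since 26 mod 3 = 2.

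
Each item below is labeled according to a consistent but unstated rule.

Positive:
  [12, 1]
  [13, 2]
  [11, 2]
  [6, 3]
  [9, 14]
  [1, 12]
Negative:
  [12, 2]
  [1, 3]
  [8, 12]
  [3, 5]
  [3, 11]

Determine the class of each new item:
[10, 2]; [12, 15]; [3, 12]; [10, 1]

One predicate separates the groups cleanly: sum is odd.
[10, 2]: Negative (10+2 = 12). [12, 15]: Positive (12+15 = 27). [3, 12]: Positive (3+12 = 15). [10, 1]: Positive (10+1 = 11).

Negative, Positive, Positive, Positive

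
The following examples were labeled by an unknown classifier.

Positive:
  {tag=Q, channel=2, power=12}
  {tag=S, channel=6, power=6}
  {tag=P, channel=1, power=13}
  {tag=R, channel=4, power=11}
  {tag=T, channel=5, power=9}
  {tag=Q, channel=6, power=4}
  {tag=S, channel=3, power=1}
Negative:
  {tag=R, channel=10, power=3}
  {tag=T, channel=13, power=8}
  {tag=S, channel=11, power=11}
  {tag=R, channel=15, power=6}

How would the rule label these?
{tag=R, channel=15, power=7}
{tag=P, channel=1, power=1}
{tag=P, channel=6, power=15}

Negative, Positive, Positive

'Positive' ⟺ channel ≤ 6.
{tag=R, channel=15, power=7} — channel = 15, hence Negative. {tag=P, channel=1, power=1} — channel = 1, hence Positive. {tag=P, channel=6, power=15} — channel = 6, hence Positive.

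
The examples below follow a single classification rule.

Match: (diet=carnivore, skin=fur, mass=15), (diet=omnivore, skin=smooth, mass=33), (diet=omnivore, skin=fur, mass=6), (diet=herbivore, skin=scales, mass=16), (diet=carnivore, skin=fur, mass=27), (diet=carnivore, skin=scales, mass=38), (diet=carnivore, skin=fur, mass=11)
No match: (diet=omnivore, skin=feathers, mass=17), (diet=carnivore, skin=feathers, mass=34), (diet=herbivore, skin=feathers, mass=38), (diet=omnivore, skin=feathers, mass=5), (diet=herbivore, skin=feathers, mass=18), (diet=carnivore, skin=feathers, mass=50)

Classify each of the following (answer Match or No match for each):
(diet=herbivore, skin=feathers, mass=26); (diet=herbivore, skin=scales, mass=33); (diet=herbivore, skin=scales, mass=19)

No match, Match, Match

The rule appears to be: skin is not feathers.
(diet=herbivore, skin=feathers, mass=26): skin is feathers — doesn't match, so No match. (diet=herbivore, skin=scales, mass=33): skin is scales — checks out, so Match. (diet=herbivore, skin=scales, mass=19): skin is scales — checks out, so Match.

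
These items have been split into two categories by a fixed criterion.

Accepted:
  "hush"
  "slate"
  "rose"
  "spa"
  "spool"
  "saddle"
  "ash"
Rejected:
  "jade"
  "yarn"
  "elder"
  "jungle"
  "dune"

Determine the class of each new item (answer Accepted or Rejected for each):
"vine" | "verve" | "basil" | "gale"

Rejected, Rejected, Accepted, Rejected

One predicate separates the groups cleanly: contains 's'.
"vine" → no 's' → Rejected. "verve" → no 's' → Rejected. "basil" → has 's' → Accepted. "gale" → no 's' → Rejected.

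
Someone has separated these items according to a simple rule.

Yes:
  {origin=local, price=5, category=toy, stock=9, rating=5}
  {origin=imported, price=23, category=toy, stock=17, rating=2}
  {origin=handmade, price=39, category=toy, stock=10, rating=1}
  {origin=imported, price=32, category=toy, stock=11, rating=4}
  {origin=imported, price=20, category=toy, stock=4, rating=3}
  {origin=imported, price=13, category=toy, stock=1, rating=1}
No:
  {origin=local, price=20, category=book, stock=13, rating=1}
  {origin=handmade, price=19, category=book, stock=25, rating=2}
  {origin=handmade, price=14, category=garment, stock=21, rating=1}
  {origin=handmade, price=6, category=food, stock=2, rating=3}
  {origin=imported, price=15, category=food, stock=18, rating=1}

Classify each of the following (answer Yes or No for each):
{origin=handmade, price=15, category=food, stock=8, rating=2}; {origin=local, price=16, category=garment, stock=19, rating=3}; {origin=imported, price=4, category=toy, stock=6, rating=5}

No, No, Yes

Rule: category is toy. This holds for each 'Yes' example and fails for each 'No' one.
No: {origin=handmade, price=15, category=food, stock=8, rating=2}, since category is food. No: {origin=local, price=16, category=garment, stock=19, rating=3}, since category is garment. Yes: {origin=imported, price=4, category=toy, stock=6, rating=5}, since category is toy.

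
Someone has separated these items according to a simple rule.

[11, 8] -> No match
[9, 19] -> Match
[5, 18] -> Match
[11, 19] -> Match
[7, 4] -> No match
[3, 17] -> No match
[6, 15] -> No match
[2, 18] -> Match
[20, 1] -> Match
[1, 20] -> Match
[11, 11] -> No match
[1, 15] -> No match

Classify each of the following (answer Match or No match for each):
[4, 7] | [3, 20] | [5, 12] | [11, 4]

The classifier is using: max ≥ 18.

No match, Match, No match, No match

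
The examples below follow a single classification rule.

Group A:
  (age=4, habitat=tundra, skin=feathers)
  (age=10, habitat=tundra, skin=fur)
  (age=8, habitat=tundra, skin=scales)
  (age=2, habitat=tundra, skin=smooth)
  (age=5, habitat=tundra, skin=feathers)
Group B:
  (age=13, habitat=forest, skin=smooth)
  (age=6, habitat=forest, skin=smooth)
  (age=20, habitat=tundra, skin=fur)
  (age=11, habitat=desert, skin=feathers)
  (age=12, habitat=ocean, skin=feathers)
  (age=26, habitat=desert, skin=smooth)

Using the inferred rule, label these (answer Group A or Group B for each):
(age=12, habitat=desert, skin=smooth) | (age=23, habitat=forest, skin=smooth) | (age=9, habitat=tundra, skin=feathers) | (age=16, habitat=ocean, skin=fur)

Group B, Group B, Group A, Group B

The common property of the 'Group A' items is: habitat is tundra AND age ≤ 10. No 'Group B' item has it.
(age=12, habitat=desert, skin=smooth): habitat is desert, age = 12, does not satisfy this → Group B. (age=23, habitat=forest, skin=smooth): habitat is forest, age = 23, does not satisfy this → Group B. (age=9, habitat=tundra, skin=feathers): habitat is tundra, age = 9, meets the rule → Group A. (age=16, habitat=ocean, skin=fur): habitat is ocean, age = 16, does not satisfy this → Group B.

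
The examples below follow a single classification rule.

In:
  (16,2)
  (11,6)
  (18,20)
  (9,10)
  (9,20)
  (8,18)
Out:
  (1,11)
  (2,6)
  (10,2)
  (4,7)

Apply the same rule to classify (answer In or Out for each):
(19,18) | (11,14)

The common property of the 'In' items is: sum ≥ 17. No 'Out' item has it.
(19,18): 19+18 = 37 — qualifies, so In.
(11,14): 11+14 = 25 — qualifies, so In.

In, In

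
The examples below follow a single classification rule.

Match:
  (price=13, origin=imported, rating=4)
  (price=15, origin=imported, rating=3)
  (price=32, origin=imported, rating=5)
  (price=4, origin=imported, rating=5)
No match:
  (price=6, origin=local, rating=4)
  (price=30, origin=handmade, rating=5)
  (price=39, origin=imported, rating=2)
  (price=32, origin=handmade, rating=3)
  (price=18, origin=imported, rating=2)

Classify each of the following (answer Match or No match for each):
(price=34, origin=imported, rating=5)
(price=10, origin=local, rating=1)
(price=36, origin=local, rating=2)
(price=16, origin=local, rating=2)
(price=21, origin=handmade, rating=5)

Match, No match, No match, No match, No match

Every 'Match' example satisfies: origin is imported AND rating ≥ 3. None of the 'No match' examples do.
(price=34, origin=imported, rating=5): origin is imported, rating = 5 — passes, so Match. (price=10, origin=local, rating=1): origin is local, rating = 1 — doesn't qualify, so No match. (price=36, origin=local, rating=2): origin is local, rating = 2 — doesn't qualify, so No match. (price=16, origin=local, rating=2): origin is local, rating = 2 — doesn't qualify, so No match. (price=21, origin=handmade, rating=5): origin is handmade, rating = 5 — doesn't qualify, so No match.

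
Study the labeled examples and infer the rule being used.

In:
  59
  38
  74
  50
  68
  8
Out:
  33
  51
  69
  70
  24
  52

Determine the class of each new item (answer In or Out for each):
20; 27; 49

All 'In' examples share one property — ≡ 2 (mod 3) — and every 'Out' example lacks it.
20: 20 mod 3 = 2 — checks out, so In. 27: 27 mod 3 = 0 — does not satisfy this, so Out. 49: 49 mod 3 = 1 — does not satisfy this, so Out.

In, Out, Out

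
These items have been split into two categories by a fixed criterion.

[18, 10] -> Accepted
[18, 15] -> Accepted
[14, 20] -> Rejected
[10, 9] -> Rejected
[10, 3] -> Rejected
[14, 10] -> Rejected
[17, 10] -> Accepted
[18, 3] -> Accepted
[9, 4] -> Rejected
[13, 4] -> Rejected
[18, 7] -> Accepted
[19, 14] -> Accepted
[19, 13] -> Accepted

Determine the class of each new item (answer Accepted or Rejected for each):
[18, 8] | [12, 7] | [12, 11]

The classifier is using: first ≥ 15.
[18, 8]: first 18 — passes, so Accepted.
[12, 7]: first 12 — does not satisfy this, so Rejected.
[12, 11]: first 12 — does not satisfy this, so Rejected.

Accepted, Rejected, Rejected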